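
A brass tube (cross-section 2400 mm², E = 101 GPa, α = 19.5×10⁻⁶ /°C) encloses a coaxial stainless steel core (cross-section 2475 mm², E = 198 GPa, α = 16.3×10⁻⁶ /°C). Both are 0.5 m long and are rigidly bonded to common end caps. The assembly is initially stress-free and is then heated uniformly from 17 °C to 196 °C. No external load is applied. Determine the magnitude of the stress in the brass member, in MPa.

Equilibrium of a rigid end plate with no external load gives equal and opposite internal forces ±P in the two members. Since α_{brass} > α_{stainless steel}, heating drives the brass into compression and the stainless steel into tension.
Equating the net (thermal + elastic) strains gives |α₁ − α₂|·ΔT = P·[1/(A₁E₁) + 1/(A₂E₂)].
|α₁ − α₂|·ΔT = 3.2×10⁻⁶ × 179 = 0.0005728.
1/(A₁E₁) + 1/(A₂E₂) = 1/(2400×101×10³) + 1/(2475×198×10³) = 6.166×10⁻⁹ N⁻¹.
P = 0.0005728 / 6.166×10⁻⁹ = 92900 N = 92.9 kN.
σ_{brass} = P/A₁ = 92900/2400 = 38.71 MPa, compressive.

σ ≈ 38.7 MPa (compressive)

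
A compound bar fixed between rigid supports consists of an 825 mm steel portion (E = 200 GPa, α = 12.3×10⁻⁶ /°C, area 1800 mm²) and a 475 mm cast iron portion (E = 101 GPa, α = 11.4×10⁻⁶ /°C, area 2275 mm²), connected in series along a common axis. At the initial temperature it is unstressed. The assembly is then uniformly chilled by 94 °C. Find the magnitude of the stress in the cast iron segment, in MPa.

σ ≈ 148 MPa (tensile)

If the supports were absent, the total length change would be Σ αᵢΔT Lᵢ = 12.3×10⁻⁶×94×825 + 11.4×10⁻⁶×94×475 = 1.463 mm.
The rigid supports impose zero overall length change; the single axial force P common to all segments must satisfy P Σ Lᵢ/(AᵢEᵢ) = δ_free.
The series flexibility is Σ Lᵢ/(AᵢEᵢ) = 825/(1800×200×10³) + 475/(2275×101×10³) = 4.359×10⁻⁶ mm/N.
Hence P = δ_free / Σ(L/AE) = 1.463/4.359×10⁻⁶ = 335.6 kN (tensile).
σ_{cast iron} = P / A = 335600 / 2275 = 147.5 MPa.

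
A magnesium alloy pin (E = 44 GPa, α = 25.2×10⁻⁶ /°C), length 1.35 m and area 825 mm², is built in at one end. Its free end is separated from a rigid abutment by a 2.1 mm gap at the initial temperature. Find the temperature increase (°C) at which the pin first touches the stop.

The gap closes when αΔT L = 2.1 mm, since the pin is still unstressed at that instant.
So ΔT = g/(αL) = 2.1/(25.2×10⁻⁶ × 1350) = 61.73 °C.

ΔT ≈ 61.7 °C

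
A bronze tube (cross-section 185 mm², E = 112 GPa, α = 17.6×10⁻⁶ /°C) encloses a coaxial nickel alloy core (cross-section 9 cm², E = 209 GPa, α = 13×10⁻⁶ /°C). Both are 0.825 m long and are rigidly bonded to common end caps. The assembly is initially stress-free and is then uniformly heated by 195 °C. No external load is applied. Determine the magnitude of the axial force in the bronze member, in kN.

The bronze has the larger α, so on heating it would change length more than the nickel alloy if both were free. The rigid plates force a common final length, so the bronze is put into compression and the nickel alloy into tension, with equal and opposite forces P (no external load).
Setting the final lengths equal and cancelling L: (α₁ − α₂)ΔT = P/(A₁E₁) + P/(A₂E₂).
|α₁ − α₂|·ΔT = 4.6×10⁻⁶ × 195 = 0.000897.
1/(A₁E₁) + 1/(A₂E₂) = 1/(185×112×10³) + 1/(900×209×10³) = 5.358×10⁻⁸ N⁻¹.
P = 0.000897 / 5.358×10⁻⁸ = 16740 N = 16.74 kN.

P ≈ 16.7 kN (compressive in the bronze)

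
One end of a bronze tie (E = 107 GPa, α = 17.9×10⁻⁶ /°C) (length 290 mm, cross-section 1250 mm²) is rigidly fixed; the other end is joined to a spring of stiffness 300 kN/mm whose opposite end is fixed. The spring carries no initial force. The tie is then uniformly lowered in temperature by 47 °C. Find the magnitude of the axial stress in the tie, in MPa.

σ ≈ 35.5 MPa (tensile)

The unrestrained thermal change is αΔT L = 17.9×10⁻⁶ × 47 × 290 = 0.244 mm.
With a force P in the spring, the elastic change of the tie is PL/(AE) and that of the spring is P/k; compatibility requires their sum to equal δ_free.
P [ L/(AE) + 1/k ] = δ_free → P [ 290/(1250×107×10³) + 1/(300×10³) ] = 0.244.
P = 0.244 / 5.502×10⁻⁶ = 44350 N.
σ = P/A = 44350/1250 = 35.48 MPa.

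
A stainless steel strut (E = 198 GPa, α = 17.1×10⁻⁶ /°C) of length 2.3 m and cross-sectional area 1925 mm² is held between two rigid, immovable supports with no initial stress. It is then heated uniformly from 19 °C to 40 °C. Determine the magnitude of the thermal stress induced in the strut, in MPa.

With length fixed, the mechanical strain must cancel the thermal strain αΔT = 17.1×10⁻⁶ × 21 = 359.1×10⁻⁶.
σ = EαΔT = 198×10³ × 17.1×10⁻⁶ × 21 = 71.1 MPa (compressive; the strut is trying to expand).

σ ≈ 71.1 MPa (compressive)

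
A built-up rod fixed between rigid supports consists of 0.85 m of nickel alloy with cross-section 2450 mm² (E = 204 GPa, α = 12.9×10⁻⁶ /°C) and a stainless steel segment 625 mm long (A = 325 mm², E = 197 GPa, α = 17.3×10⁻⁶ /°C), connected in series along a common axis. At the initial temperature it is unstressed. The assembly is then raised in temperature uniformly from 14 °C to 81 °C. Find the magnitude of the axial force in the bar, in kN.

Free thermal expansion of the whole bar: Σ αᵢΔT Lᵢ = 12.9×10⁻⁶×67×850 + 17.3×10⁻⁶×67×625 = 1.459 mm.
The rigid supports impose zero overall length change; the single axial force P common to all segments must satisfy P Σ Lᵢ/(AᵢEᵢ) = δ_free.
Σ Lᵢ/(AᵢEᵢ) = 850/(2450×204×10³) + 625/(325×197×10³) = 1.146×10⁻⁵ mm/N.
Hence P = δ_free / Σ(L/AE) = 1.459/1.146×10⁻⁵ = 127.3 kN (compressive).

P ≈ 127 kN (compressive)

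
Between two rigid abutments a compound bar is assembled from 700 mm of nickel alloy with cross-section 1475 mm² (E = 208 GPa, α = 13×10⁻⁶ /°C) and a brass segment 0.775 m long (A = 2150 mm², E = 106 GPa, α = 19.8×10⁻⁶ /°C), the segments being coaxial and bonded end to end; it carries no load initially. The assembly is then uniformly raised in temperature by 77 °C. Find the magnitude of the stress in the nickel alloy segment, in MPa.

σ ≈ 225 MPa (compressive)

Free thermal expansion of the whole bar: Σ αᵢΔT Lᵢ = 13×10⁻⁶×77×700 + 19.8×10⁻⁶×77×775 = 1.882 mm.
Since the ends are fixed, an axial force P builds up, equal in every segment, with P · Σ Lᵢ/(AᵢEᵢ) = δ_free.
The series flexibility is Σ Lᵢ/(AᵢEᵢ) = 700/(1475×208×10³) + 775/(2150×106×10³) = 5.682×10⁻⁶ mm/N.
P = 1.882 / 5.682×10⁻⁶ = 331300 N = 331.3 kN, compressive.
σ_{nickel alloy} = P / A = 331300 / 1475 = 224.6 MPa.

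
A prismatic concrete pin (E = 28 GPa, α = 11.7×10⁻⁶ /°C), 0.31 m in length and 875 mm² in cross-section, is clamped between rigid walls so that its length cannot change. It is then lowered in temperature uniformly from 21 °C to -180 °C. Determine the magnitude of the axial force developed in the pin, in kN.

P ≈ 57.6 kN (tensile)

Full restraint means ε = 0, so the stress is σ = EαΔT = 28×10³ × 11.7×10⁻⁶ × 201 = 65.85 MPa.
P = AEαΔT = 875 × 28×10³ × 11.7×10⁻⁶ × 201 = 57.62 kN (tensile).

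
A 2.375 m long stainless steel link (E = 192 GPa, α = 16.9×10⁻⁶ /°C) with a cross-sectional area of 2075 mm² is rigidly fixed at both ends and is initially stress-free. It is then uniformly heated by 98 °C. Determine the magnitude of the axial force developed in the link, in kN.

Full restraint means ε = 0, so the stress is σ = EαΔT = 192×10³ × 16.9×10⁻⁶ × 98 = 318 MPa.
Then P = σA = 318 × 2075 mm² = 659.8 kN, compressive.

P ≈ 660 kN (compressive)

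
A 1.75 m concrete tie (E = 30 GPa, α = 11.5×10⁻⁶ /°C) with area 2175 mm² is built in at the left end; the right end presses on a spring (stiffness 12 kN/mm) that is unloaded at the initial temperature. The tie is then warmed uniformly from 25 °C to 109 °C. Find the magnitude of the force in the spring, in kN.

The unrestrained thermal change is αΔT L = 11.5×10⁻⁶ × 84 × 1750 = 1.69 mm.
Let P be the compressive force at the spring. The tie shortens elastically by PL/(AE) and the spring compresses by P/k; together these equal δ_free.
So P = δ_free / [L/(AE) + 1/k] = 1.69 / [ 1750/(2175×30×10³) + 1/(12×10³) ].
P = 1.69 / 0.0001102 = 15350 N.

P ≈ 15.3 kN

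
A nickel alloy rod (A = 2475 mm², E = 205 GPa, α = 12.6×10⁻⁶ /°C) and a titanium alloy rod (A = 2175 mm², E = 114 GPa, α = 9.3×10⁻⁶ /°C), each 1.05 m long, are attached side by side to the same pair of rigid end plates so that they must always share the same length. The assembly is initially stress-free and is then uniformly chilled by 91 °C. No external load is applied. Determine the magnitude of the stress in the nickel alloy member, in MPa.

σ ≈ 20.2 MPa (tensile)

Equilibrium of a rigid end plate with no external load gives equal and opposite internal forces ±P in the two members. Since α_{nickel alloy} > α_{titanium alloy}, cooling drives the nickel alloy into tension and the titanium alloy into compression.
Compatibility of the two members (thermal + elastic change equal): (α₁ − α₂)ΔT = P·[1/(A₁E₁) + 1/(A₂E₂)].
|α₁ − α₂|·ΔT = 3.3×10⁻⁶ × 91 = 0.0003003.
1/(A₁E₁) + 1/(A₂E₂) = 1/(2475×205×10³) + 1/(2175×114×10³) = 6.004×10⁻⁹ N⁻¹.
So P = 0.0003003 / 6.004×10⁻⁹ = 50.02 kN.
σ_{nickel alloy} = P/A₁ = 50020/2475 = 20.21 MPa, tensile.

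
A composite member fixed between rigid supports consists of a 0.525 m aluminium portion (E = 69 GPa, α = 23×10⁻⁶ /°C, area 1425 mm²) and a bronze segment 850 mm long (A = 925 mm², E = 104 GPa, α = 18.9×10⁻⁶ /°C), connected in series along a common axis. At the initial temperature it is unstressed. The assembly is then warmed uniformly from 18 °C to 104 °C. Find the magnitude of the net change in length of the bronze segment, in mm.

|ΔL| ≈ 0.127 mm

Free thermal expansion of the whole bar: Σ αᵢΔT Lᵢ = 23×10⁻⁶×86×525 + 18.9×10⁻⁶×86×850 = 2.42 mm.
The walls prevent any net length change, so an axial force P (same in every segment) develops. Compatibility: P · Σ Lᵢ/(AᵢEᵢ) = δ_free.
The series flexibility is Σ Lᵢ/(AᵢEᵢ) = 525/(1425×69×10³) + 850/(925×104×10³) = 1.418×10⁻⁵ mm/N.
So P = 2.42 / 1.418×10⁻⁵ = 170.7 kN, compressive.
For the bronze segment, free thermal change = 18.9×10⁻⁶×86×850 = 1.382 mm and elastic change from P = 170700×850/(925×104×10³) = 1.508 mm; these oppose, so the net change is 0.127 mm (segment shortens).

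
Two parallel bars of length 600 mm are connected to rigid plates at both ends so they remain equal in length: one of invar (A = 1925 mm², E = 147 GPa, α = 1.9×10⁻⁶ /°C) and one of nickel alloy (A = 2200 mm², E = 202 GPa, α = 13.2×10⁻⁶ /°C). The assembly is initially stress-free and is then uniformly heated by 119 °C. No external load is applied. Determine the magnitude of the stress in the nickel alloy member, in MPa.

σ ≈ 106 MPa (compressive)

Both members must finish at the same length. With the larger α, the nickel alloy tends to over-expand; the plates restrain it, putting the nickel alloy in compression and the invar in tension. With no external load the two internal forces are equal and opposite, magnitude P.
Compatibility of the two members (thermal + elastic change equal): (α₁ − α₂)ΔT = P·[1/(A₁E₁) + 1/(A₂E₂)].
|α₁ − α₂|·ΔT = 11.3×10⁻⁶ × 119 = 0.001345.
1/(A₁E₁) + 1/(A₂E₂) = 1/(1925×147×10³) + 1/(2200×202×10³) = 5.784×10⁻⁹ N⁻¹.
So P = 0.001345 / 5.784×10⁻⁹ = 232.5 kN.
σ_{nickel alloy} = P/A₂ = 232500/2200 = 105.7 MPa, compressive.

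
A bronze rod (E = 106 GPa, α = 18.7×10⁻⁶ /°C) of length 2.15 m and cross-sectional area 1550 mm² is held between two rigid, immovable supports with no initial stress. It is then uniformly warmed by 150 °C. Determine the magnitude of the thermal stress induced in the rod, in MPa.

Because both ends are immovable the net strain is zero, and the suppressed thermal strain is αΔT = 18.7×10⁻⁶ × 150 = 2805×10⁻⁶.
Hence σ = E·αΔT = 106×10³ × 2805×10⁻⁶ = 297.3 MPa, compressive.

σ ≈ 297 MPa (compressive)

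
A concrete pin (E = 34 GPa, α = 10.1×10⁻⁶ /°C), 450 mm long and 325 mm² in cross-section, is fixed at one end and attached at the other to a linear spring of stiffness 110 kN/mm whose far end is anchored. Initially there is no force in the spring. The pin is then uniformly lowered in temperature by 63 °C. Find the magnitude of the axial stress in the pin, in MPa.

σ ≈ 17.7 MPa (tensile)

If the spring were absent the pin would shorten by αΔT L = 10.1×10⁻⁶ × 63 × 450 = 0.2863 mm.
Let P be the tensile force in the spring. The pin extends elastically by PL/(AE) and the spring stretches by P/k; together these equal δ_free.
P [ L/(AE) + 1/k ] = δ_free → P [ 450/(325×34×10³) + 1/(110×10³) ] = 0.2863.
P = 0.2863 / 4.981×10⁻⁵ = 5748 N.
σ = P/A = 5748/325 = 17.69 MPa.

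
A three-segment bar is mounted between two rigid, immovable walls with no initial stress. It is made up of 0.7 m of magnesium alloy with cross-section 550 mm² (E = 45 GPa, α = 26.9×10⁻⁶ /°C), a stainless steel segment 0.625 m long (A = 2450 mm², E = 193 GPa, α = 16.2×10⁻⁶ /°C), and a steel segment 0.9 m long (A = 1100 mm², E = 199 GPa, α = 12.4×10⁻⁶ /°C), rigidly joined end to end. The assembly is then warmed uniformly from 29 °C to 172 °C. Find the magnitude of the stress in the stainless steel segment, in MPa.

With the walls removed the bar would change length by δ_free = Σ αᵢΔT Lᵢ = 26.9×10⁻⁶×143×700 + 16.2×10⁻⁶×143×625 + 12.4×10⁻⁶×143×900 = 5.736 mm.
The walls prevent any net length change, so an axial force P (same in every segment) develops. Compatibility: P · Σ Lᵢ/(AᵢEᵢ) = δ_free.
Σ Lᵢ/(AᵢEᵢ) = 700/(550×45×10³) + 625/(2450×193×10³) + 900/(1100×199×10³) = 3.372×10⁻⁵ mm/N.
P = 5.736 / 3.372×10⁻⁵ = 170100 N = 170.1 kN, compressive.
σ_{stainless steel} = P / A = 170100 / 2450 = 69.44 MPa.

σ ≈ 69.4 MPa (compressive)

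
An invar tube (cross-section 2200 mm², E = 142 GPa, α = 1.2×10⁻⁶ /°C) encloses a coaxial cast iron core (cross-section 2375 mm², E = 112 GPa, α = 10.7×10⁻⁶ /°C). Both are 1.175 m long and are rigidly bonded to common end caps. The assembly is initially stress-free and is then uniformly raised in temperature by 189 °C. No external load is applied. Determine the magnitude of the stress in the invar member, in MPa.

Both members must finish at the same length. With the larger α, the cast iron tends to over-expand; the plates restrain it, putting the cast iron in compression and the invar in tension. With no external load the two internal forces are equal and opposite, magnitude P.
Setting the final lengths equal and cancelling L: (α₁ − α₂)ΔT = P/(A₁E₁) + P/(A₂E₂).
|α₁ − α₂|·ΔT = 9.5×10⁻⁶ × 189 = 0.001795.
1/(A₁E₁) + 1/(A₂E₂) = 1/(2200×142×10³) + 1/(2375×112×10³) = 6.96×10⁻⁹ N⁻¹.
P = 0.001795 / 6.96×10⁻⁹ = 258000 N = 258 kN.
σ_{invar} = P/A₁ = 258000/2200 = 117.3 MPa, tensile.

σ ≈ 117 MPa (tensile)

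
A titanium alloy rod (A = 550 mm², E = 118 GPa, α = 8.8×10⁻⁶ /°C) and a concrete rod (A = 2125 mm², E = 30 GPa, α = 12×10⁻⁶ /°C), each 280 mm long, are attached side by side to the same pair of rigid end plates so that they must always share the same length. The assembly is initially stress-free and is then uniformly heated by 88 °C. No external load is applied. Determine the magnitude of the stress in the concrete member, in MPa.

σ ≈ 4.26 MPa (compressive)

Both members must finish at the same length. With the larger α, the concrete tends to over-expand; the plates restrain it, putting the concrete in compression and the titanium alloy in tension. With no external load the two internal forces are equal and opposite, magnitude P.
Setting the final lengths equal and cancelling L: (α₁ − α₂)ΔT = P/(A₁E₁) + P/(A₂E₂).
|α₁ − α₂|·ΔT = 3.2×10⁻⁶ × 88 = 0.0002816.
1/(A₁E₁) + 1/(A₂E₂) = 1/(550×118×10³) + 1/(2125×30×10³) = 3.109×10⁻⁸ N⁻¹.
P = 0.0002816 / 3.109×10⁻⁸ = 9056 N = 9.056 kN.
σ_{concrete} = P/A₂ = 9056/2125 = 4.262 MPa, compressive.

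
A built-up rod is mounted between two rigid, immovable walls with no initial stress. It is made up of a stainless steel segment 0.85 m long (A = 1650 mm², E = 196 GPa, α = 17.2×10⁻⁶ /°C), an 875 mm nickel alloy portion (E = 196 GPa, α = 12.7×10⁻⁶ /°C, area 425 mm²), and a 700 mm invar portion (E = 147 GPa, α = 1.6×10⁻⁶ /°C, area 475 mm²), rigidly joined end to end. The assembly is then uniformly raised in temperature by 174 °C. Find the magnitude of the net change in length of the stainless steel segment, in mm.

|ΔL| ≈ 2.01 mm

Free thermal expansion of the whole bar: Σ αᵢΔT Lᵢ = 17.2×10⁻⁶×174×850 + 12.7×10⁻⁶×174×875 + 1.6×10⁻⁶×174×700 = 4.672 mm.
The walls prevent any net length change, so an axial force P (same in every segment) develops. Compatibility: P · Σ Lᵢ/(AᵢEᵢ) = δ_free.
Σ Lᵢ/(AᵢEᵢ) = 850/(1650×196×10³) + 875/(425×196×10³) + 700/(475×147×10³) = 2.316×10⁻⁵ mm/N.
P = 4.672 / 2.316×10⁻⁵ = 201800 N = 201.8 kN, compressive.
For the stainless steel segment, free thermal change = 17.2×10⁻⁶×174×850 = 2.544 mm and elastic change from P = 201800×850/(1650×196×10³) = 0.5303 mm; these oppose, so the net change is 2.01 mm (segment lengthens).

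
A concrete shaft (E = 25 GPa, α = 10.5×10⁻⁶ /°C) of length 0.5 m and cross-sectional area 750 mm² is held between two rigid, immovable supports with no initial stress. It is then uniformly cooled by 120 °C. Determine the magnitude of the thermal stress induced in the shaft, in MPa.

σ ≈ 31.5 MPa (tensile)

The supports are rigid, so the total axial strain is zero. The restrained thermal strain is ε = αΔT = 10.5×10⁻⁶ × 120 = 1260×10⁻⁶.
The stress required to suppress this strain is σ = Eε = 25×10³ × 1260×10⁻⁶ = 31.5 MPa, tensile since the shaft is trying to contract.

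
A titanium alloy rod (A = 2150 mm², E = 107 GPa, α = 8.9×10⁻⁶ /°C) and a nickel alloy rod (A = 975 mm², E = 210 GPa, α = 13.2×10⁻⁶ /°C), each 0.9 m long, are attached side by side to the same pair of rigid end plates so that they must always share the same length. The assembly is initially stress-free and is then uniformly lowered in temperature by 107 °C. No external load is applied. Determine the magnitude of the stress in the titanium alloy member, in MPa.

Both members must finish at the same length. With the larger α, the nickel alloy tends to over-contract; the plates restrain it, putting the nickel alloy in tension and the titanium alloy in compression. With no external load the two internal forces are equal and opposite, magnitude P.
Setting the final lengths equal and cancelling L: (α₁ − α₂)ΔT = P/(A₁E₁) + P/(A₂E₂).
|α₁ − α₂|·ΔT = 4.3×10⁻⁶ × 107 = 0.0004601.
1/(A₁E₁) + 1/(A₂E₂) = 1/(2150×107×10³) + 1/(975×210×10³) = 9.231×10⁻⁹ N⁻¹.
So P = 0.0004601 / 9.231×10⁻⁹ = 49.84 kN.
σ_{titanium alloy} = P/A₁ = 49840/2150 = 23.18 MPa, compressive.

σ ≈ 23.2 MPa (compressive)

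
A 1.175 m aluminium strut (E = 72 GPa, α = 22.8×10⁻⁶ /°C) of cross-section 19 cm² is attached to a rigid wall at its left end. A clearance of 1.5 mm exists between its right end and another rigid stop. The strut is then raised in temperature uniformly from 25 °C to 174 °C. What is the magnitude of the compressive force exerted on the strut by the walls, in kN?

P ≈ 290 kN

If the wall were absent the strut would grow by αΔT L = 22.8×10⁻⁶ × 149 × 1175 = 3.992 mm.
This exceeds the 1.5 mm gap, so the wall pushes back. The portion of expansion that must be recovered elastically is δ_free − gap = 3.992 − 1.5 = 2.492 mm.
Compatibility: PL/(AE) = 2.492 mm, so σ = P/A = E × (2.492/1175) = 152.7 MPa.
P = σA = 152.7 × 1900 = 290.1 kN.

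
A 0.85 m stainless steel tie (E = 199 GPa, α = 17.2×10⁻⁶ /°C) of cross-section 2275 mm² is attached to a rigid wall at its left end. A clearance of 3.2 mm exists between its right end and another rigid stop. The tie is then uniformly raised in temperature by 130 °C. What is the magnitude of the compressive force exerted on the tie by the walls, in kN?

P ≈ 0 kN

If the wall were absent the tie would grow by αΔT L = 17.2×10⁻⁶ × 130 × 850 = 1.901 mm.
This is smaller than the 3.2 mm clearance, so the tie expands freely without reaching the stop — the stress is zero.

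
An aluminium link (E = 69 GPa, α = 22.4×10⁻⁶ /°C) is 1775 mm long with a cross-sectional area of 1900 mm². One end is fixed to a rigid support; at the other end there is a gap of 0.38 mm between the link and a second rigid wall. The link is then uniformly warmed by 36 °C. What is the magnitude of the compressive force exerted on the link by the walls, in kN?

P ≈ 77.7 kN

Unrestrained expansion: δ_free = αΔT L = 22.4×10⁻⁶ × 36 × 1775 = 1.431 mm.
This exceeds the 0.38 mm gap, so the wall pushes back. The portion of expansion that must be recovered elastically is δ_free − gap = 1.431 − 0.38 = 1.051 mm.
So σ = E(δ_free − g)/L = 69×10³ × 1.051/1775 = 40.87 MPa.
P = σA = 40.87 × 1900 = 77.65 kN.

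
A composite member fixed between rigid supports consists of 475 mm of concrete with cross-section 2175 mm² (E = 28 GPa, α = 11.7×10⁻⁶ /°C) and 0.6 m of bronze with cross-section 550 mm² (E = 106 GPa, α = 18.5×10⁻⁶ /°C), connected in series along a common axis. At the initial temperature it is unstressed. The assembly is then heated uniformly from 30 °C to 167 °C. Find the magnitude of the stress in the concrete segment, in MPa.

Free thermal expansion of the whole bar: Σ αᵢΔT Lᵢ = 11.7×10⁻⁶×137×475 + 18.5×10⁻⁶×137×600 = 2.282 mm.
The rigid supports impose zero overall length change; the single axial force P common to all segments must satisfy P Σ Lᵢ/(AᵢEᵢ) = δ_free.
The series flexibility is Σ Lᵢ/(AᵢEᵢ) = 475/(2175×28×10³) + 600/(550×106×10³) = 1.809×10⁻⁵ mm/N.
Hence P = δ_free / Σ(L/AE) = 2.282/1.809×10⁻⁵ = 126.1 kN (compressive).
σ_{concrete} = P / A = 126100 / 2175 = 58 MPa.

σ ≈ 58 MPa (compressive)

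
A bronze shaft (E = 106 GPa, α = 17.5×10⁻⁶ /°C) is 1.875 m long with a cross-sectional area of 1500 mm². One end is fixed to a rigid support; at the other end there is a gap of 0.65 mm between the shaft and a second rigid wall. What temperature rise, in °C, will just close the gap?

The gap closes when αΔT L = 0.65 mm, since the shaft is still unstressed at that instant.
ΔT = 0.65 / (17.5×10⁻⁶ × 1875) = 19.81 °C.

ΔT ≈ 19.8 °C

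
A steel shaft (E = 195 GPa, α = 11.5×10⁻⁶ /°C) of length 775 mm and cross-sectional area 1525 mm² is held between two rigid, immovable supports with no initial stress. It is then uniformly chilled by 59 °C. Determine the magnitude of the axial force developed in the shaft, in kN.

The ends cannot move, so σ = EαΔT = 195×10³ × 11.5×10⁻⁶ × 59 = 132.3 MPa.
P = AEαΔT = 1525 × 195×10³ × 11.5×10⁻⁶ × 59 = 201.8 kN (tensile).

P ≈ 202 kN (tensile)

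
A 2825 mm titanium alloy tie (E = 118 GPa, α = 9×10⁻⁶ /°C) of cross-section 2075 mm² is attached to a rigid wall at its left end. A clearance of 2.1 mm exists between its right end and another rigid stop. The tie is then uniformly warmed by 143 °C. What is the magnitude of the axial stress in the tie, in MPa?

σ ≈ 64.1 MPa (compressive)

If the wall were absent the tie would grow by αΔT L = 9×10⁻⁶ × 143 × 2825 = 3.636 mm.
The gap closes (δ_free > 2.1 mm) and the wall then resists a further 3.636 − 2.1 = 1.536 mm of expansion.
That suppressed elongation corresponds to σ = E·Δ/L = 118×10³ × 1.536/2825 = 64.15 MPa.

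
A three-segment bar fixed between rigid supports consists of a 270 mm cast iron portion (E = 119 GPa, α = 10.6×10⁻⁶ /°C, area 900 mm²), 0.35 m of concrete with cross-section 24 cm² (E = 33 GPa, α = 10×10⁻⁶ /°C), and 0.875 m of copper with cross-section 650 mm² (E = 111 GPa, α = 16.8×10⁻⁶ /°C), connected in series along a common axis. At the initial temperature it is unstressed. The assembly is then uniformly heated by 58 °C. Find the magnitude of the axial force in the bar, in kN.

P ≈ 64.1 kN (compressive)

Free thermal expansion of the whole bar: Σ αᵢΔT Lᵢ = 10.6×10⁻⁶×58×270 + 10×10⁻⁶×58×350 + 16.8×10⁻⁶×58×875 = 1.222 mm.
The walls prevent any net length change, so an axial force P (same in every segment) develops. Compatibility: P · Σ Lᵢ/(AᵢEᵢ) = δ_free.
Σ Lᵢ/(AᵢEᵢ) = 270/(900×119×10³) + 350/(2400×33×10³) + 875/(650×111×10³) = 1.907×10⁻⁵ mm/N.
P = 1.222 / 1.907×10⁻⁵ = 64070 N = 64.07 kN, compressive.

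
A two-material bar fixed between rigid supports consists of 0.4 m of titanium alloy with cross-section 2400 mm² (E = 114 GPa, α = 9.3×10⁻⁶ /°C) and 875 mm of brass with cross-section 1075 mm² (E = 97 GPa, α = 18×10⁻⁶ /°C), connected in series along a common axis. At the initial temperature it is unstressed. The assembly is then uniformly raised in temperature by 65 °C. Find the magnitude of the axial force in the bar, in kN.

Free thermal expansion of the whole bar: Σ αᵢΔT Lᵢ = 9.3×10⁻⁶×65×400 + 18×10⁻⁶×65×875 = 1.266 mm.
Since the ends are fixed, an axial force P builds up, equal in every segment, with P · Σ Lᵢ/(AᵢEᵢ) = δ_free.
Σ Lᵢ/(AᵢEᵢ) = 400/(2400×114×10³) + 875/(1075×97×10³) = 9.853×10⁻⁶ mm/N.
So P = 1.266 / 9.853×10⁻⁶ = 128.4 kN, compressive.

P ≈ 128 kN (compressive)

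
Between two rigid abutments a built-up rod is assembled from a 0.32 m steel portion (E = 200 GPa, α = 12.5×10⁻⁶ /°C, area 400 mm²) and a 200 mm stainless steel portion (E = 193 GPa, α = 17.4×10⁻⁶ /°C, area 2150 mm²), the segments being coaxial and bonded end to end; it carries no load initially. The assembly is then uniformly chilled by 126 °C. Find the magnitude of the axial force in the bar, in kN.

If the supports were absent, the total length change would be Σ αᵢΔT Lᵢ = 12.5×10⁻⁶×126×320 + 17.4×10⁻⁶×126×200 = 0.9425 mm.
Since the ends are fixed, an axial force P builds up, equal in every segment, with P · Σ Lᵢ/(AᵢEᵢ) = δ_free.
The series flexibility is Σ Lᵢ/(AᵢEᵢ) = 320/(400×200×10³) + 200/(2150×193×10³) = 4.482×10⁻⁶ mm/N.
Hence P = δ_free / Σ(L/AE) = 0.9425/4.482×10⁻⁶ = 210.3 kN (tensile).

P ≈ 210 kN (tensile)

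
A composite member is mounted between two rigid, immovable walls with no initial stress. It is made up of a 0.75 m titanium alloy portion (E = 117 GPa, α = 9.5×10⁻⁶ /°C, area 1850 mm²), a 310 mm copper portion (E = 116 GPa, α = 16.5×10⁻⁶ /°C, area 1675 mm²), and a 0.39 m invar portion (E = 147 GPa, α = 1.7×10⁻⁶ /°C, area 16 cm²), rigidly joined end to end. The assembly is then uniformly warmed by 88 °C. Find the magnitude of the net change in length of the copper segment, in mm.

Free thermal expansion of the whole bar: Σ αᵢΔT Lᵢ = 9.5×10⁻⁶×88×750 + 16.5×10⁻⁶×88×310 + 1.7×10⁻⁶×88×390 = 1.135 mm.
The walls prevent any net length change, so an axial force P (same in every segment) develops. Compatibility: P · Σ Lᵢ/(AᵢEᵢ) = δ_free.
The series flexibility is Σ Lᵢ/(AᵢEᵢ) = 750/(1850×117×10³) + 310/(1675×116×10³) + 390/(1600×147×10³) = 6.719×10⁻⁶ mm/N.
So P = 1.135 / 6.719×10⁻⁶ = 169 kN, compressive.
For the copper segment, free thermal change = 16.5×10⁻⁶×88×310 = 0.4501 mm and elastic change from P = 169000×310/(1675×116×10³) = 0.2696 mm; these oppose, so the net change is 0.18 mm (segment lengthens).

|ΔL| ≈ 0.18 mm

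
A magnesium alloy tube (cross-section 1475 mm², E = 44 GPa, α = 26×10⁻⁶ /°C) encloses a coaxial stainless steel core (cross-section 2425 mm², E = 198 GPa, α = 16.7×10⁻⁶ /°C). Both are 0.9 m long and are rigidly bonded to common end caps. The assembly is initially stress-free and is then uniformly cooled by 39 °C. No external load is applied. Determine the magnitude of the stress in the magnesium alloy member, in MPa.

σ ≈ 14.1 MPa (tensile)

Both members must finish at the same length. With the larger α, the magnesium alloy tends to over-contract; the plates restrain it, putting the magnesium alloy in tension and the stainless steel in compression. With no external load the two internal forces are equal and opposite, magnitude P.
Equating the net (thermal + elastic) strains gives |α₁ − α₂|·ΔT = P·[1/(A₁E₁) + 1/(A₂E₂)].
|α₁ − α₂|·ΔT = 9.3×10⁻⁶ × 39 = 0.0003627.
1/(A₁E₁) + 1/(A₂E₂) = 1/(1475×44×10³) + 1/(2425×198×10³) = 1.749×10⁻⁸ N⁻¹.
P = 0.0003627 / 1.749×10⁻⁸ = 20740 N = 20.74 kN.
σ_{magnesium alloy} = P/A₁ = 20740/1475 = 14.06 MPa, tensile.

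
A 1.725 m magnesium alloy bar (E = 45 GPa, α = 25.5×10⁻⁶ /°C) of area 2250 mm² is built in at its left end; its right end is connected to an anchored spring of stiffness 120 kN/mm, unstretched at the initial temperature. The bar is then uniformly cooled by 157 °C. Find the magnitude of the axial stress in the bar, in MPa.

σ ≈ 121 MPa (tensile)

Free thermal contraction: δ_free = αΔT L = 25.5×10⁻⁶ × 157 × 1725 = 6.906 mm.
With a force P in the spring, the elastic change of the bar is PL/(AE) and that of the spring is P/k; compatibility requires their sum to equal δ_free.
So P = δ_free / [L/(AE) + 1/k] = 6.906 / [ 1725/(2250×45×10³) + 1/(120×10³) ].
P = 6.906 / 2.537×10⁻⁵ = 272200 N.
σ = P/A = 272200/2250 = 121 MPa.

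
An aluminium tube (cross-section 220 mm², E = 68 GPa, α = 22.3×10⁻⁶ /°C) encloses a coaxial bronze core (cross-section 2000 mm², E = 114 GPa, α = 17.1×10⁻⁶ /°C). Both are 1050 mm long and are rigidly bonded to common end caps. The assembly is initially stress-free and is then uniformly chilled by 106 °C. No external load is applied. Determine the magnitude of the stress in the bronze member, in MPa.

σ ≈ 3.87 MPa (compressive)

The aluminium has the larger α, so on cooling it would change length more than the bronze if both were free. The rigid plates force a common final length, so the aluminium is put into tension and the bronze into compression, with equal and opposite forces P (no external load).
Compatibility of the two members (thermal + elastic change equal): (α₁ − α₂)ΔT = P·[1/(A₁E₁) + 1/(A₂E₂)].
|α₁ − α₂|·ΔT = 5.2×10⁻⁶ × 106 = 0.0005512.
1/(A₁E₁) + 1/(A₂E₂) = 1/(220×68×10³) + 1/(2000×114×10³) = 7.123×10⁻⁸ N⁻¹.
So P = 0.0005512 / 7.123×10⁻⁸ = 7.738 kN.
σ_{bronze} = P/A₂ = 7738/2000 = 3.869 MPa, compressive.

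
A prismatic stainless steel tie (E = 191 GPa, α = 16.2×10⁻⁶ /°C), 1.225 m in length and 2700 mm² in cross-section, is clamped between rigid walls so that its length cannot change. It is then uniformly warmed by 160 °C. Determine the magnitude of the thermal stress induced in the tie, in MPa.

The supports are rigid, so the total axial strain is zero. The restrained thermal strain is ε = αΔT = 16.2×10⁻⁶ × 160 = 2592×10⁻⁶.
σ = EαΔT = 191×10³ × 16.2×10⁻⁶ × 160 = 495.1 MPa (compressive; the tie is trying to expand).

σ ≈ 495 MPa (compressive)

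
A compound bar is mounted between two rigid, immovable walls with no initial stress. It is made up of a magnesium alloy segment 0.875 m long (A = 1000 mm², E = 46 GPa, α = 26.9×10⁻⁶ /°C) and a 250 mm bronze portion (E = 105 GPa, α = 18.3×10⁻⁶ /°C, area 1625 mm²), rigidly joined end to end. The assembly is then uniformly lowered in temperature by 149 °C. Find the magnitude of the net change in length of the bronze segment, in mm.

With the walls removed the bar would change length by δ_free = Σ αᵢΔT Lᵢ = 26.9×10⁻⁶×149×875 + 18.3×10⁻⁶×149×250 = 4.189 mm.
The rigid supports impose zero overall length change; the single axial force P common to all segments must satisfy P Σ Lᵢ/(AᵢEᵢ) = δ_free.
Σ Lᵢ/(AᵢEᵢ) = 875/(1000×46×10³) + 250/(1625×105×10³) = 2.049×10⁻⁵ mm/N.
Hence P = δ_free / Σ(L/AE) = 4.189/2.049×10⁻⁵ = 204.5 kN (tensile).
For the bronze segment, free thermal change = 18.3×10⁻⁶×149×250 = 0.6817 mm and elastic change from P = 204500×250/(1625×105×10³) = 0.2996 mm; these oppose, so the net change is 0.382 mm (segment shortens).

|ΔL| ≈ 0.382 mm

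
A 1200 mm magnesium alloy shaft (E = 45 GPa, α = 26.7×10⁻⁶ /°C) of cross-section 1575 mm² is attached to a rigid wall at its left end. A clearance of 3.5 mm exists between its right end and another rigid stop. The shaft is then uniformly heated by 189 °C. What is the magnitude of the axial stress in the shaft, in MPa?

Unrestrained expansion: δ_free = αΔT L = 26.7×10⁻⁶ × 189 × 1200 = 6.056 mm.
After closing the 3.5 mm clearance, 6.056 − 3.5 = 2.556 mm of expansion remains to be suppressed by the wall.
That suppressed elongation corresponds to σ = E·Δ/L = 45×10³ × 2.556/1200 = 95.83 MPa.

σ ≈ 95.8 MPa (compressive)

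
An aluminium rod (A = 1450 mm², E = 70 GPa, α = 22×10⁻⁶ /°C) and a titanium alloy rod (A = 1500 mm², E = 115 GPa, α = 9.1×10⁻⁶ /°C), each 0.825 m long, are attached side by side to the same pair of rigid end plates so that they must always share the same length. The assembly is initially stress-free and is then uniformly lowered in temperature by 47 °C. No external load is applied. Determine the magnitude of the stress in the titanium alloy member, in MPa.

σ ≈ 25.8 MPa (compressive)

The aluminium has the larger α, so on cooling it would change length more than the titanium alloy if both were free. The rigid plates force a common final length, so the aluminium is put into tension and the titanium alloy into compression, with equal and opposite forces P (no external load).
Setting the final lengths equal and cancelling L: (α₁ − α₂)ΔT = P/(A₁E₁) + P/(A₂E₂).
|α₁ − α₂|·ΔT = 12.9×10⁻⁶ × 47 = 0.0006063.
1/(A₁E₁) + 1/(A₂E₂) = 1/(1450×70×10³) + 1/(1500×115×10³) = 1.565×10⁻⁸ N⁻¹.
P = 0.0006063 / 1.565×10⁻⁸ = 38740 N = 38.74 kN.
σ_{titanium alloy} = P/A₂ = 38740/1500 = 25.83 MPa, compressive.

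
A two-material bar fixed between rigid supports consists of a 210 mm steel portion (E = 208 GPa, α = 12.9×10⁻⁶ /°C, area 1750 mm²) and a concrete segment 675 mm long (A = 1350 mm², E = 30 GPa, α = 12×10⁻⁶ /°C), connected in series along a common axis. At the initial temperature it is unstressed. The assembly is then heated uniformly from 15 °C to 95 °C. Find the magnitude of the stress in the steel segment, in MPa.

Free thermal expansion of the whole bar: Σ αᵢΔT Lᵢ = 12.9×10⁻⁶×80×210 + 12×10⁻⁶×80×675 = 0.8647 mm.
The walls prevent any net length change, so an axial force P (same in every segment) develops. Compatibility: P · Σ Lᵢ/(AᵢEᵢ) = δ_free.
Σ Lᵢ/(AᵢEᵢ) = 210/(1750×208×10³) + 675/(1350×30×10³) = 1.724×10⁻⁵ mm/N.
Hence P = δ_free / Σ(L/AE) = 0.8647/1.724×10⁻⁵ = 50.15 kN (compressive).
σ_{steel} = P / A = 50150 / 1750 = 28.66 MPa.

σ ≈ 28.7 MPa (compressive)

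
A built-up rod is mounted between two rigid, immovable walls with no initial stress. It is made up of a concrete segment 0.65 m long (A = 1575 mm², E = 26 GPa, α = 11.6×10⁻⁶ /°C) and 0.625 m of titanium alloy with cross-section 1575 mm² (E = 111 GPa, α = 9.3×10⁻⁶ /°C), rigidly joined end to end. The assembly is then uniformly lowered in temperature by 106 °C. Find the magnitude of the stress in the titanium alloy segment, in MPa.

Free thermal contraction of the whole bar: Σ αᵢΔT Lᵢ = 11.6×10⁻⁶×106×650 + 9.3×10⁻⁶×106×625 = 1.415 mm.
The rigid supports impose zero overall length change; the single axial force P common to all segments must satisfy P Σ Lᵢ/(AᵢEᵢ) = δ_free.
Σ Lᵢ/(AᵢEᵢ) = 650/(1575×26×10³) + 625/(1575×111×10³) = 1.945×10⁻⁵ mm/N.
So P = 1.415 / 1.945×10⁻⁵ = 72.78 kN, tensile.
σ_{titanium alloy} = P / A = 72780 / 1575 = 46.21 MPa.

σ ≈ 46.2 MPa (tensile)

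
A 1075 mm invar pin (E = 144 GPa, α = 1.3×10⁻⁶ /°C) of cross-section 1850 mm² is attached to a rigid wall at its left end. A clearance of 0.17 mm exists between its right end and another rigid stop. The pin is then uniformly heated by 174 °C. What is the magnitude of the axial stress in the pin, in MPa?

Unrestrained expansion: δ_free = αΔT L = 1.3×10⁻⁶ × 174 × 1075 = 0.2432 mm.
The gap closes (δ_free > 0.17 mm) and the wall then resists a further 0.2432 − 0.17 = 0.07316 mm of expansion.
So σ = E(δ_free − g)/L = 144×10³ × 0.07316/1075 = 9.801 MPa.

σ ≈ 9.8 MPa (compressive)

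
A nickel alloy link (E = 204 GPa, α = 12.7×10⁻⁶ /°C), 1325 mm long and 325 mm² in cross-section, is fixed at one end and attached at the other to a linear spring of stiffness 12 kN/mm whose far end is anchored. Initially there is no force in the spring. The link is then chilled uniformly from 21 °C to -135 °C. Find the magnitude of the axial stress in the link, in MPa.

Free thermal contraction: δ_free = αΔT L = 12.7×10⁻⁶ × 156 × 1325 = 2.625 mm.
Let P be the tensile force in the spring. The link extends elastically by PL/(AE) and the spring stretches by P/k; together these equal δ_free.
P [ L/(AE) + 1/k ] = δ_free → P [ 1325/(325×204×10³) + 1/(12×10³) ] = 2.625.
P = 2.625 / 0.0001033 = 25410 N.
σ = P/A = 25410/325 = 78.18 MPa.

σ ≈ 78.2 MPa (tensile)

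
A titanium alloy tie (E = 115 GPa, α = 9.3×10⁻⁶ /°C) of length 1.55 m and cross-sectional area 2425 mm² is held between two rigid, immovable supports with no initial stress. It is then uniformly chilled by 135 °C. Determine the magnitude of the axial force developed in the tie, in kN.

P ≈ 350 kN (tensile)

The ends cannot move, so σ = EαΔT = 115×10³ × 9.3×10⁻⁶ × 135 = 144.4 MPa.
Axial force P = σA = 144.4 × 2425 = 350100 N = 350.1 kN, tensile.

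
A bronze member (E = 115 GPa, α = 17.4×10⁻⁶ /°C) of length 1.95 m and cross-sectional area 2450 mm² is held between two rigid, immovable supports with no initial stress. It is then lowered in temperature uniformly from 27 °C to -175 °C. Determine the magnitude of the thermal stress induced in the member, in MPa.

With length fixed, the mechanical strain must cancel the thermal strain αΔT = 17.4×10⁻⁶ × 202 = 3514.8×10⁻⁶.
Hence σ = E·αΔT = 115×10³ × 3514.8×10⁻⁶ = 404.2 MPa, tensile.

σ ≈ 404 MPa (tensile)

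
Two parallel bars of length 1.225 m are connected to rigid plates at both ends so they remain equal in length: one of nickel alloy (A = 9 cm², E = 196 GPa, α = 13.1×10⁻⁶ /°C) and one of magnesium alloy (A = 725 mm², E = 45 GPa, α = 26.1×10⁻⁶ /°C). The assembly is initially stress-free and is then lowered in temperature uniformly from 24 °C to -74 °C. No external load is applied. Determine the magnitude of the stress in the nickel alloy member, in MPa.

σ ≈ 39 MPa (compressive)

Both members must finish at the same length. With the larger α, the magnesium alloy tends to over-contract; the plates restrain it, putting the magnesium alloy in tension and the nickel alloy in compression. With no external load the two internal forces are equal and opposite, magnitude P.
Setting the final lengths equal and cancelling L: (α₁ − α₂)ΔT = P/(A₁E₁) + P/(A₂E₂).
|α₁ − α₂|·ΔT = 13×10⁻⁶ × 98 = 0.001274.
1/(A₁E₁) + 1/(A₂E₂) = 1/(900×196×10³) + 1/(725×45×10³) = 3.632×10⁻⁸ N⁻¹.
P = 0.001274 / 3.632×10⁻⁸ = 35080 N = 35.08 kN.
σ_{nickel alloy} = P/A₁ = 35080/900 = 38.97 MPa, compressive.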